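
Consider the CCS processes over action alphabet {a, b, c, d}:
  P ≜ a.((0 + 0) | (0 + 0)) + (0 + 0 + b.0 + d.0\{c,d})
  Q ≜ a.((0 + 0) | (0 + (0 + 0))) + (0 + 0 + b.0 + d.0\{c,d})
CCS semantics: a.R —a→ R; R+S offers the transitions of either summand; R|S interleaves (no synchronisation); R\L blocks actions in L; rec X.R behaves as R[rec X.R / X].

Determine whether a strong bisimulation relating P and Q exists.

Reachable graph of P (4 states):
  s0 = a.((0 + 0) | (0 + 0)) + (0 + 0 + b.0 + d.0\{c,d}) :: -a-> s1, -b-> s2, -d-> s3
  s1 = (0 + 0) | (0 + 0) :: stopped
  s2 = 0 :: stopped
  s3 = 0\{c,d} :: stopped
Reachable graph of Q (4 states):
  t0 = a.((0 + 0) | (0 + (0 + 0))) + (0 + 0 + b.0 + d.0\{c,d}) :: -a-> t1, -b-> t2, -d-> t3
  t1 = (0 + 0) | (0 + (0 + 0)) :: stopped
  t2 = 0 :: stopped
  t3 = 0\{c,d} :: stopped
Bisimilarity quotient blocks:
  B0 = {s0, t0}
  B1 = {s1, s2, s3, t1, t2, t3}
s0 ∈ B0, t0 ∈ B0 → same block

YES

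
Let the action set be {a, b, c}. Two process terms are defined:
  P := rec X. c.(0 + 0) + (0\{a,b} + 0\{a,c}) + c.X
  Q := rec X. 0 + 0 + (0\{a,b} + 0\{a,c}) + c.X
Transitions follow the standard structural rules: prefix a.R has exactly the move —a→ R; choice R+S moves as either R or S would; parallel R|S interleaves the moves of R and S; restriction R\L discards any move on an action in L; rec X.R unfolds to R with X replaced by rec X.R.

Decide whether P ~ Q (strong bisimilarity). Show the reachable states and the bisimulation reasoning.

P ≁ Q

LTS(P): 2 reachable states
  u0 = rec X. c.(0 + 0) + (0\{a,b} + 0\{a,c}) + c.X :: =c=> u0, =c=> u1
  u1 = 0 + 0 :: (no moves)
LTS(Q): 1 reachable states
  v0 = rec X. 0 + 0 + (0\{a,b} + 0\{a,c}) + c.X :: =c=> v0
Partition-refinement fixed point:
  B0 = {u0}
  B1 = {u1}
  B2 = {v0}
u0 ∈ B0, v0 ∈ B2 → different blocks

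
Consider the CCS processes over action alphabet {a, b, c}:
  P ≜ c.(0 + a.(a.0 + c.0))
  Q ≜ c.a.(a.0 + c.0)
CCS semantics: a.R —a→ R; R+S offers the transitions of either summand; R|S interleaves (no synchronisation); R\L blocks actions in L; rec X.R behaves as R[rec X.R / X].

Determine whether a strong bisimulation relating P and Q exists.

P's transition system — 4 states:
  s0 = c.(0 + a.(a.0 + c.0)) has moves -c-> s1
  s1 = 0 + a.(a.0 + c.0) has moves -a-> s2
  s2 = a.0 + c.0 has moves -a-> s3, -c-> s3
  s3 = 0 has moves stopped
Q's transition system — 4 states:
  t0 = c.a.(a.0 + c.0) has moves -c-> t1
  t1 = a.(a.0 + c.0) has moves -a-> t2
  t2 = a.0 + c.0 has moves -a-> t3, -c-> t3
  t3 = 0 has moves stopped
Bisimilarity quotient blocks:
  B0 = {s0, t0}
  B1 = {s1, t1}
  B2 = {s2, t2}
  B3 = {s3, t3}
s0 ∈ B0, t0 ∈ B0 → same block

P ~ Q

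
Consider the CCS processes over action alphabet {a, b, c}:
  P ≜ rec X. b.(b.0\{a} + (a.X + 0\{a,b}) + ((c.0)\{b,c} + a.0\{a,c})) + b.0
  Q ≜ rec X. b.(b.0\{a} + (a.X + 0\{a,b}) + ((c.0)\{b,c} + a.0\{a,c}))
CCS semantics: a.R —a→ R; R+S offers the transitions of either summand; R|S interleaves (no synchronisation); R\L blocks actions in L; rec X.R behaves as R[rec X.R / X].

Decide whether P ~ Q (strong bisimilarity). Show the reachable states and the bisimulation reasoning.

NO

Reachable graph of P (5 states):
  m0 = rec X. b.(b.0\{a} + (a.X + 0\{a,b}) + ((c.0)\{b,c} + a.0\{a,c})) + b.0 ⊢ =b=> m1, =b=> m2
  m1 = 0 ⊢ (no moves)
  m2 = b.0\{a} + (a.(rec X. b.(b.0\{a} + (a.X + 0\{a,b}) + ((c.0)\{b,c} + a.0\{a,c})) + b.0) + 0\{a,b}) + ((c.0)\{b,c} + a.0\{a,c}) ⊢ =a=> m0, =a=> m3, =b=> m4
  m3 = 0\{a,c} ⊢ (no moves)
  m4 = 0\{a} ⊢ (no moves)
Reachable graph of Q (4 states):
  n0 = rec X. b.(b.0\{a} + (a.X + 0\{a,b}) + ((c.0)\{b,c} + a.0\{a,c})) ⊢ =b=> n1
  n1 = b.0\{a} + (a.(rec X. b.(b.0\{a} + (a.X + 0\{a,b}) + ((c.0)\{b,c} + a.0\{a,c}))) + 0\{a,b}) + ((c.0)\{b,c} + a.0\{a,c}) ⊢ =a=> n0, =a=> n2, =b=> n3
  n2 = 0\{a,c} ⊢ (no moves)
  n3 = 0\{a} ⊢ (no moves)
Partition-refinement fixed point:
  B0 = {m0}
  B1 = {m2}
  B2 = {m1, m3, m4, n2, n3}
  B3 = {n0}
  B4 = {n1}
m0 ∈ B0, n0 ∈ B3 → different blocks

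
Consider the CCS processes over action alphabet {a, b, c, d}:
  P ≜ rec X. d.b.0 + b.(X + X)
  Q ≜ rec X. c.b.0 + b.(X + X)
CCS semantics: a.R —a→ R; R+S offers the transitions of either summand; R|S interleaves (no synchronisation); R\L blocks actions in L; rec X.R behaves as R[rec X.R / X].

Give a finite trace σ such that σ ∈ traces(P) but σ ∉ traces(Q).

d

P's transition system — 4 states:
  m0 = rec X. d.b.0 + b.(X + X) ⊢ ··b··> m1, ··d··> m2
  m1 = (rec X. d.b.0 + b.(X + X)) + (rec X. d.b.0 + b.(X + X)) ⊢ ··b··> m1, ··d··> m2
  m2 = b.0 ⊢ ··b··> m3
  m3 = 0 ⊢ (no moves)
Q's transition system — 4 states:
  n0 = rec X. c.b.0 + b.(X + X) ⊢ ··b··> n1, ··c··> n2
  n1 = (rec X. c.b.0 + b.(X + X)) + (rec X. c.b.0 + b.(X + X)) ⊢ ··b··> n1, ··c··> n2
  n2 = b.0 ⊢ ··b··> n3
  n3 = 0 ⊢ (no moves)
Run σ = ⟨d⟩ on P: start {m0}
  step 1 (d): {m2}
  P completes σ.
Run σ = ⟨d⟩ on Q: start {n0}
  step 1 (d): ∅ (Q stuck)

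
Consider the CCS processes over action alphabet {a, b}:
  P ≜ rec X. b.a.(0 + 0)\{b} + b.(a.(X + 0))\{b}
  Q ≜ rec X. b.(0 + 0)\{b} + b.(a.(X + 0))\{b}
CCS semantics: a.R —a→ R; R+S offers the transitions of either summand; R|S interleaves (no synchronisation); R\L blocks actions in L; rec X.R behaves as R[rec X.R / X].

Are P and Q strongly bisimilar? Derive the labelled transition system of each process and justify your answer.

P ≁ Q

P's transition system — 5 states:
  p0 = rec X. b.a.(0 + 0)\{b} + b.(a.(X + 0))\{b} :: ··b··> p1, ··b··> p2
  p1 = (a.((rec X. b.a.(0 + 0)\{b} + b.(a.(X + 0))\{b}) + 0))\{b} :: ··a··> p3
  p2 = a.(0 + 0)\{b} :: ··a··> p4
  p3 = ((rec X. b.a.(0 + 0)\{b} + b.(a.(X + 0))\{b}) + 0)\{b} :: stopped
  p4 = (0 + 0)\{b} :: stopped
Q's transition system — 4 states:
  q0 = rec X. b.(0 + 0)\{b} + b.(a.(X + 0))\{b} :: ··b··> q1, ··b··> q2
  q1 = (0 + 0)\{b} :: stopped
  q2 = (a.((rec X. b.(0 + 0)\{b} + b.(a.(X + 0))\{b}) + 0))\{b} :: ··a··> q3
  q3 = ((rec X. b.(0 + 0)\{b} + b.(a.(X + 0))\{b}) + 0)\{b} :: stopped
Partition-refinement fixed point:
  B0 = {p0}
  B1 = {p1, p2, q2}
  B2 = {p3, p4, q1, q3}
  B3 = {q0}
p0 ∈ B0, q0 ∈ B3 → different blocks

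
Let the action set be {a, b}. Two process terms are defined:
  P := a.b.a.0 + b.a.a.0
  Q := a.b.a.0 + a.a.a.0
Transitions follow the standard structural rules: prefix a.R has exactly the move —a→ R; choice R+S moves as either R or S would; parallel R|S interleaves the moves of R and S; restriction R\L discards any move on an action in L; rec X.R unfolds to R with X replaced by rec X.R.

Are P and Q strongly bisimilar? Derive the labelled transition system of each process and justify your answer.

NO

LTS(P): 5 reachable states
  m0 = a.b.a.0 + b.a.a.0 ⊢ =a=> m1, =b=> m2
  m1 = b.a.0 ⊢ =b=> m3
  m2 = a.a.0 ⊢ =a=> m3
  m3 = a.0 ⊢ =a=> m4
  m4 = 0 ⊢ stopped
LTS(Q): 5 reachable states
  n0 = a.b.a.0 + a.a.a.0 ⊢ =a=> n1, =a=> n2
  n1 = a.a.0 ⊢ =a=> n3
  n2 = b.a.0 ⊢ =b=> n3
  n3 = a.0 ⊢ =a=> n4
  n4 = 0 ⊢ stopped
Bisimilarity quotient blocks:
  B0 = {m0}
  B1 = {m1, n2}
  B2 = {m3, n3}
  B3 = {m4, n4}
  B4 = {m2, n1}
  B5 = {n0}
m0 ∈ B0, n0 ∈ B5 → different blocks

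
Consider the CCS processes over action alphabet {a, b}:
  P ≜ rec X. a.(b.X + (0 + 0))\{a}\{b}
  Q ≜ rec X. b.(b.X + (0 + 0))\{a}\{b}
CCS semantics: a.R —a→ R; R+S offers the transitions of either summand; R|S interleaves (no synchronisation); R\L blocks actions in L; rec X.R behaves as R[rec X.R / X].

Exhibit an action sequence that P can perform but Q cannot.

a

Reachable graph of P (2 states):
  p0 = rec X. a.(b.X + (0 + 0))\{a}\{b} :: =a=> p1
  p1 = (b.(rec X. a.(b.X + (0 + 0))\{a}\{b}) + (0 + 0))\{a}\{b} :: (no moves)
Reachable graph of Q (2 states):
  q0 = rec X. b.(b.X + (0 + 0))\{a}\{b} :: =b=> q1
  q1 = (b.(rec X. b.(b.X + (0 + 0))\{a}\{b}) + (0 + 0))\{a}\{b} :: (no moves)
Executing a from P (initial set {p0}):
  [1] a ⇒ {p1}
  P completes σ.
Executing a from Q (initial set {q0}):
  [1] a ⇒ ∅ (Q stuck)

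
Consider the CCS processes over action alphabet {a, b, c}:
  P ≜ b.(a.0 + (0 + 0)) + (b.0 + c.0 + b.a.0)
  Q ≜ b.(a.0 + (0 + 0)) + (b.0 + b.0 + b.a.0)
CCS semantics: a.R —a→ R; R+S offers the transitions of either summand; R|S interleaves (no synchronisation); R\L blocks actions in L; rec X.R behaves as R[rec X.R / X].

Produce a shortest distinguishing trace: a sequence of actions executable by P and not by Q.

c

Reachable graph of P (4 states):
  u0 = b.(a.0 + (0 + 0)) + (b.0 + c.0 + b.a.0) ⊢ ··b··> u1, ··b··> u2, ··b··> u3, ··c··> u1
  u1 = 0 ⊢ ·
  u2 = a.0 ⊢ ··a··> u1
  u3 = a.0 + (0 + 0) ⊢ ··a··> u1
Reachable graph of Q (4 states):
  v0 = b.(a.0 + (0 + 0)) + (b.0 + b.0 + b.a.0) ⊢ ··b··> v1, ··b··> v2, ··b··> v3
  v1 = 0 ⊢ ·
  v2 = a.0 ⊢ ··a··> v1
  v3 = a.0 + (0 + 0) ⊢ ··a··> v1
Run σ = ⟨c⟩ on P: start {u0}
  step 1 (c): {u1}
  ✓ P
Run σ = ⟨c⟩ on Q: start {v0}
  step 1 (c): no successor for Q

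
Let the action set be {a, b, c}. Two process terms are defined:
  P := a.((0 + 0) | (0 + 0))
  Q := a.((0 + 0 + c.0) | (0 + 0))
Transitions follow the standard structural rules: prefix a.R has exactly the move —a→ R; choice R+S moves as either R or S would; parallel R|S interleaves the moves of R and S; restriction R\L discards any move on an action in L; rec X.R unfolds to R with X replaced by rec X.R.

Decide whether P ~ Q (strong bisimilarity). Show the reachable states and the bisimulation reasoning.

Reachable graph of P (2 states):
  p0 = a.((0 + 0) | (0 + 0)) → =a=> p1
  p1 = (0 + 0) | (0 + 0) → (no moves)
Reachable graph of Q (3 states):
  q0 = a.((0 + 0 + c.0) | (0 + 0)) → =a=> q1
  q1 = (0 + 0 + c.0) | (0 + 0) → =c=> q2
  q2 = 0 | (0 + 0) → (no moves)
Partition-refinement fixed point:
  B0 = {p0}
  B1 = {p1, q2}
  B2 = {q0}
  B3 = {q1}
p0 ∈ B0, q0 ∈ B2 → different blocks

NO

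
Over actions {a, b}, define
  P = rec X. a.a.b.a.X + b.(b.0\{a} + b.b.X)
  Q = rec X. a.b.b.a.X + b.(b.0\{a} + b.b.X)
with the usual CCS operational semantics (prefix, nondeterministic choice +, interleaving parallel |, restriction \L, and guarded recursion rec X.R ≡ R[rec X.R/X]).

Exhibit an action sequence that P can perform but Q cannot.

aa

Reachable graph of P (7 states):
  m0 = rec X. a.a.b.a.X + b.(b.0\{a} + b.b.X) has moves --a--▸ m1, --b--▸ m2
  m1 = a.b.a.(rec X. a.a.b.a.X + b.(b.0\{a} + b.b.X)) has moves --a--▸ m3
  m2 = b.0\{a} + b.b.(rec X. a.a.b.a.X + b.(b.0\{a} + b.b.X)) has moves --b--▸ m4, --b--▸ m5
  m3 = b.a.(rec X. a.a.b.a.X + b.(b.0\{a} + b.b.X)) has moves --b--▸ m6
  m4 = 0\{a} has moves stopped
  m5 = b.(rec X. a.a.b.a.X + b.(b.0\{a} + b.b.X)) has moves --b--▸ m0
  m6 = a.(rec X. a.a.b.a.X + b.(b.0\{a} + b.b.X)) has moves --a--▸ m0
Reachable graph of Q (7 states):
  n0 = rec X. a.b.b.a.X + b.(b.0\{a} + b.b.X) has moves --a--▸ n1, --b--▸ n2
  n1 = b.b.a.(rec X. a.b.b.a.X + b.(b.0\{a} + b.b.X)) has moves --b--▸ n3
  n2 = b.0\{a} + b.b.(rec X. a.b.b.a.X + b.(b.0\{a} + b.b.X)) has moves --b--▸ n4, --b--▸ n5
  n3 = b.a.(rec X. a.b.b.a.X + b.(b.0\{a} + b.b.X)) has moves --b--▸ n6
  n4 = 0\{a} has moves stopped
  n5 = b.(rec X. a.b.b.a.X + b.(b.0\{a} + b.b.X)) has moves --b--▸ n0
  n6 = a.(rec X. a.b.b.a.X + b.(b.0\{a} + b.b.X)) has moves --a--▸ n0
Trace ⟨aa⟩ through P, begin at {m0}:
  [1] a ⇒ {m1}
  [2] a ⇒ {m3}
  — P admits the full trace.
Trace ⟨aa⟩ through Q, begin at {n0}:
  [1] a ⇒ {n1}
  [2] a ⇒ ∅  — Q cannot continue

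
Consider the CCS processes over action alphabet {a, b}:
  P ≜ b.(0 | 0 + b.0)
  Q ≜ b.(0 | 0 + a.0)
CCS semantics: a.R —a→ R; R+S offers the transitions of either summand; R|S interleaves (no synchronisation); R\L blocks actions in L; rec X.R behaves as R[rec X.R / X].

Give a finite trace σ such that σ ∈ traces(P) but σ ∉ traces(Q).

bb

P's transition system — 3 states:
  p0 = b.(0 | 0 + b.0) :: --b--▸ p1
  p1 = 0 | 0 + b.0 :: --b--▸ p2
  p2 = 0 :: ·
Q's transition system — 3 states:
  q0 = b.(0 | 0 + a.0) :: --b--▸ q1
  q1 = 0 | 0 + a.0 :: --a--▸ q2
  q2 = 0 :: ·
Run σ = ⟨bb⟩ on P: start {p0}
  [1] b ⇒ {p1}
  [2] b ⇒ {p2}
  P completes σ.
Run σ = ⟨bb⟩ on Q: start {q0}
  [1] b ⇒ {q1}
  [2] b ⇒ ∅ (Q stuck)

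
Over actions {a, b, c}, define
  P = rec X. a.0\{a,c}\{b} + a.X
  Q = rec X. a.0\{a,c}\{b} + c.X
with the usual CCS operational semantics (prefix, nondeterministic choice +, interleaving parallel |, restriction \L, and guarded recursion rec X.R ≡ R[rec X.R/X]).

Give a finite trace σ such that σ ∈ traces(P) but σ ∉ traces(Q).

LTS(P): 2 reachable states
  s0 = rec X. a.0\{a,c}\{b} + a.X :: -a-> s0, -a-> s1
  s1 = 0\{a,c}\{b} :: stopped
LTS(Q): 2 reachable states
  t0 = rec X. a.0\{a,c}\{b} + c.X :: -a-> t1, -c-> t0
  t1 = 0\{a,c}\{b} :: stopped
Executing aa from P (initial set {s0}):
  after a @ step 1: {s0, s1}
  after a @ step 2: {s0, s1}
  P completes σ.
Executing aa from Q (initial set {t0}):
  after a @ step 1: {t1}
  after a @ step 2: ∅ (Q stuck)

aa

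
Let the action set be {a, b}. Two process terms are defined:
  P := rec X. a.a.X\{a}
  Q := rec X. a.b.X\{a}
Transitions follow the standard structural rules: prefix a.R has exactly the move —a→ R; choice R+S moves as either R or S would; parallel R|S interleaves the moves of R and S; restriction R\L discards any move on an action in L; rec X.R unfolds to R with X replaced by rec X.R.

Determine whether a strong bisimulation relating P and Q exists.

P's transition system — 3 states:
  p0 = rec X. a.a.X\{a} :: -a-> p1
  p1 = a.(rec X. a.a.X\{a})\{a} :: -a-> p2
  p2 = (rec X. a.a.X\{a})\{a} :: ∅
Q's transition system — 3 states:
  q0 = rec X. a.b.X\{a} :: -a-> q1
  q1 = b.(rec X. a.b.X\{a})\{a} :: -b-> q2
  q2 = (rec X. a.b.X\{a})\{a} :: ∅
Coarsest stable partition (strong bisimilarity classes):
  B0 = {p0}
  B1 = {p1}
  B2 = {p2, q2}
  B3 = {q0}
  B4 = {q1}
p0 ∈ B0, q0 ∈ B3 → different blocks

NO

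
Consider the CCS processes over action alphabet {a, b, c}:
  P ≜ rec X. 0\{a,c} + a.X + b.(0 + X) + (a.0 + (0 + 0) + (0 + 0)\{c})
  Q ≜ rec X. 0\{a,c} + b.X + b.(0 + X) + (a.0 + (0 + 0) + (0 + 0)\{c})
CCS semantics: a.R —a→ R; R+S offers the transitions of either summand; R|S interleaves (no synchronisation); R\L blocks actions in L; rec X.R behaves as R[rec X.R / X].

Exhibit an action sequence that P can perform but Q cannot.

aa

Reachable graph of P (3 states):
  m0 = rec X. 0\{a,c} + a.X + b.(0 + X) + (a.0 + (0 + 0) + (0 + 0)\{c}) | —a→ m0, —a→ m1, —b→ m2
  m1 = 0 | ∅
  m2 = 0 + (rec X. 0\{a,c} + a.X + b.(0 + X) + (a.0 + (0 + 0) + (0 + 0)\{c})) | —a→ m0, —a→ m1, —b→ m2
Reachable graph of Q (3 states):
  n0 = rec X. 0\{a,c} + b.X + b.(0 + X) + (a.0 + (0 + 0) + (0 + 0)\{c}) | —a→ n1, —b→ n0, —b→ n2
  n1 = 0 | ∅
  n2 = 0 + (rec X. 0\{a,c} + b.X + b.(0 + X) + (a.0 + (0 + 0) + (0 + 0)\{c})) | —a→ n1, —b→ n0, —b→ n2
Run σ = ⟨aa⟩ on P: start {m0}
  step 1 (a): {m0, m1}
  step 2 (a): {m0, m1}
  ✓ P
Run σ = ⟨aa⟩ on Q: start {n0}
  step 1 (a): {n1}
  step 2 (a): ∅  — Q cannot continue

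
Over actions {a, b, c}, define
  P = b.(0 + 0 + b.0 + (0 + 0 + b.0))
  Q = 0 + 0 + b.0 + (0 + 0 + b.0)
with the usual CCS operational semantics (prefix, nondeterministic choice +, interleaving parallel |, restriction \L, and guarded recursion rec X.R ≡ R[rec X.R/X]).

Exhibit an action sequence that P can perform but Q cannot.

bb

Reachable graph of P (3 states):
  s0 = b.(0 + 0 + b.0 + (0 + 0 + b.0)) | —b→ s1
  s1 = 0 + 0 + b.0 + (0 + 0 + b.0) | —b→ s2
  s2 = 0 | deadlocked
Reachable graph of Q (2 states):
  t0 = 0 + 0 + b.0 + (0 + 0 + b.0) | —b→ t1
  t1 = 0 | deadlocked
Trace ⟨bb⟩ through P, begin at {s0}:
  [1] b ⇒ {s1}
  [2] b ⇒ {s2}
  P completes σ.
Trace ⟨bb⟩ through Q, begin at {t0}:
  [1] b ⇒ {t1}
  [2] b ⇒ no successor for Q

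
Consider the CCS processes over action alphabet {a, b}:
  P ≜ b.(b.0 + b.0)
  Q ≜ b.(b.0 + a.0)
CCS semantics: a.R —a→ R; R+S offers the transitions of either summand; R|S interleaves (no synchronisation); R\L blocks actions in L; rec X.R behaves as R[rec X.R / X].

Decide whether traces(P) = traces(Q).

trace-distinct — witness ⟨ba⟩

Reachable graph of P (3 states):
  m0 = b.(b.0 + b.0) | ··b··> m1
  m1 = b.0 + b.0 | ··b··> m2
  m2 = 0 | ∅
Reachable graph of Q (3 states):
  n0 = b.(b.0 + a.0) | ··b··> n1
  n1 = b.0 + a.0 | ··a··> n2, ··b··> n2
  n2 = 0 | ∅
Trace ⟨ba⟩ through Q, begin at {n0}:
  step 1 (b): {n1}
  step 2 (a): {n2}
  — Q admits the full trace.
Trace ⟨ba⟩ through P, begin at {m0}:
  step 1 (b): {m1}
  step 2 (a): no successor for P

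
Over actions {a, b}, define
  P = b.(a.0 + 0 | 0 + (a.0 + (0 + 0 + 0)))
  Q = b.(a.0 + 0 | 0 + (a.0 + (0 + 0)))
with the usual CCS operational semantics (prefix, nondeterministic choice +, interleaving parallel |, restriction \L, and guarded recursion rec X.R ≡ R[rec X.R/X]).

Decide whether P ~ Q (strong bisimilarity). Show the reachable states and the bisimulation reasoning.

Reachable graph of P (3 states):
  m0 = b.(a.0 + 0 | 0 + (a.0 + (0 + 0 + 0))) :: -b-> m1
  m1 = a.0 + 0 | 0 + (a.0 + (0 + 0 + 0)) :: -a-> m2
  m2 = 0 :: (no moves)
Reachable graph of Q (3 states):
  n0 = b.(a.0 + 0 | 0 + (a.0 + (0 + 0))) :: -b-> n1
  n1 = a.0 + 0 | 0 + (a.0 + (0 + 0)) :: -a-> n2
  n2 = 0 :: (no moves)
Coarsest stable partition (strong bisimilarity classes):
  B0 = {m0, n0}
  B1 = {m1, n1}
  B2 = {m2, n2}
m0 ∈ B0, n0 ∈ B0 → same block

YES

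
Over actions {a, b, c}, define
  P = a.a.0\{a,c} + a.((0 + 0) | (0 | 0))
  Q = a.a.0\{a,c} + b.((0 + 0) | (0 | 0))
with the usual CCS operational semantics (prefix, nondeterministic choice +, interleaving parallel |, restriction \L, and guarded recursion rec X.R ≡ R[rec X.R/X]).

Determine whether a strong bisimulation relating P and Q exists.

P's transition system — 4 states:
  u0 = a.a.0\{a,c} + a.((0 + 0) | (0 | 0)) :: --a--▸ u1, --a--▸ u2
  u1 = (0 + 0) | (0 | 0) :: deadlocked
  u2 = a.0\{a,c} :: --a--▸ u3
  u3 = 0\{a,c} :: deadlocked
Q's transition system — 4 states:
  v0 = a.a.0\{a,c} + b.((0 + 0) | (0 | 0)) :: --a--▸ v1, --b--▸ v2
  v1 = a.0\{a,c} :: --a--▸ v3
  v2 = (0 + 0) | (0 | 0) :: deadlocked
  v3 = 0\{a,c} :: deadlocked
Bisimilarity quotient blocks:
  B0 = {u0}
  B1 = {u2, v1}
  B2 = {u1, u3, v2, v3}
  B3 = {v0}
u0 ∈ B0, v0 ∈ B3 → different blocks

not bisimilar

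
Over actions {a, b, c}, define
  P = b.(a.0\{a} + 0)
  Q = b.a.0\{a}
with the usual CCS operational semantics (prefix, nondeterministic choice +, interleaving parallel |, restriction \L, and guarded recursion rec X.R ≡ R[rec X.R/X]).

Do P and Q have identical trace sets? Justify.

Reachable graph of P (3 states):
  p0 = b.(a.0\{a} + 0) → —b→ p1
  p1 = a.0\{a} + 0 → —a→ p2
  p2 = 0\{a} → deadlocked
Reachable graph of Q (3 states):
  q0 = b.a.0\{a} → —b→ q1
  q1 = a.0\{a} → —a→ q2
  q2 = 0\{a} → deadlocked
Coarsest stable partition (strong bisimilarity classes):
  B0 = {p0, q0}
  B1 = {p1, q1}
  B2 = {p2, q2}
p0 ∈ B0, q0 ∈ B0 → same block
Bisimilar ⇒ trace-equivalent.

trace-equivalent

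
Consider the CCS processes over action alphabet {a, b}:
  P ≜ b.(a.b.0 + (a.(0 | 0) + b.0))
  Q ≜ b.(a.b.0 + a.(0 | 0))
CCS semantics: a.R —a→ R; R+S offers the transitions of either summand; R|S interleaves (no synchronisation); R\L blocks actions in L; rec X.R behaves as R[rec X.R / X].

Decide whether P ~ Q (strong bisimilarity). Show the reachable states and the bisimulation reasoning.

NO

P's transition system — 5 states:
  s0 = b.(a.b.0 + (a.(0 | 0) + b.0)) → ··b··> s1
  s1 = a.b.0 + (a.(0 | 0) + b.0) → ··a··> s2, ··a··> s3, ··b··> s4
  s2 = 0 | 0 → stopped
  s3 = b.0 → ··b··> s4
  s4 = 0 → stopped
Q's transition system — 5 states:
  t0 = b.(a.b.0 + a.(0 | 0)) → ··b··> t1
  t1 = a.b.0 + a.(0 | 0) → ··a··> t2, ··a··> t3
  t2 = 0 | 0 → stopped
  t3 = b.0 → ··b··> t4
  t4 = 0 → stopped
Bisimilarity quotient blocks:
  B0 = {s0}
  B1 = {s1}
  B2 = {s2, s4, t2, t4}
  B3 = {s3, t3}
  B4 = {t0}
  B5 = {t1}
s0 ∈ B0, t0 ∈ B4 → different blocks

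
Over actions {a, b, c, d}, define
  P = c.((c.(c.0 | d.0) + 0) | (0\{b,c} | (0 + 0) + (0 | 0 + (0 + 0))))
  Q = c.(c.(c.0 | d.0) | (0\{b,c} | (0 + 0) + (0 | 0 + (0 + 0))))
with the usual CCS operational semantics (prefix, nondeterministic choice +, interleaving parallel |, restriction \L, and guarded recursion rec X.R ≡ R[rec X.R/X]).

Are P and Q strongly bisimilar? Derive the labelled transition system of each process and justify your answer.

P ~ Q

LTS(P): 6 reachable states
  m0 = c.((c.(c.0 | d.0) + 0) | (0\{b,c} | (0 + 0) + (0 | 0 + (0 + 0)))) ⊢ —c→ m1
  m1 = (c.(c.0 | d.0) + 0) | (0\{b,c} | (0 + 0) + (0 | 0 + (0 + 0))) ⊢ —c→ m2
  m2 = c.0 | d.0 | (0\{b,c} | (0 + 0) + (0 | 0 + (0 + 0))) ⊢ —c→ m3, —d→ m4
  m3 = 0 | d.0 | (0\{b,c} | (0 + 0) + (0 | 0 + (0 + 0))) ⊢ —d→ m5
  m4 = c.0 | 0 | (0\{b,c} | (0 + 0) + (0 | 0 + (0 + 0))) ⊢ —c→ m5
  m5 = 0 | 0 | (0\{b,c} | (0 + 0) + (0 | 0 + (0 + 0))) ⊢ ∅
LTS(Q): 6 reachable states
  n0 = c.(c.(c.0 | d.0) | (0\{b,c} | (0 + 0) + (0 | 0 + (0 + 0)))) ⊢ —c→ n1
  n1 = c.(c.0 | d.0) | (0\{b,c} | (0 + 0) + (0 | 0 + (0 + 0))) ⊢ —c→ n2
  n2 = c.0 | d.0 | (0\{b,c} | (0 + 0) + (0 | 0 + (0 + 0))) ⊢ —c→ n3, —d→ n4
  n3 = 0 | d.0 | (0\{b,c} | (0 + 0) + (0 | 0 + (0 + 0))) ⊢ —d→ n5
  n4 = c.0 | 0 | (0\{b,c} | (0 + 0) + (0 | 0 + (0 + 0))) ⊢ —c→ n5
  n5 = 0 | 0 | (0\{b,c} | (0 + 0) + (0 | 0 + (0 + 0))) ⊢ ∅
Partition-refinement fixed point:
  B0 = {m0, n0}
  B1 = {m1, n1}
  B2 = {m2, n2}
  B3 = {m4, n4}
  B4 = {m5, n5}
  B5 = {m3, n3}
m0 ∈ B0, n0 ∈ B0 → same block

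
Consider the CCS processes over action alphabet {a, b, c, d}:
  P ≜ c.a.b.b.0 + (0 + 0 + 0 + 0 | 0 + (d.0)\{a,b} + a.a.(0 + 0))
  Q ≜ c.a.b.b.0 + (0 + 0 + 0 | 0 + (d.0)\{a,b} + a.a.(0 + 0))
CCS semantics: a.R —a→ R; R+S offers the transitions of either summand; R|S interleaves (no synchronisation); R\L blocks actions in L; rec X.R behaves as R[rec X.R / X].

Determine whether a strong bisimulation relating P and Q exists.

P ~ Q

Reachable graph of P (8 states):
  s0 = c.a.b.b.0 + (0 + 0 + 0 + 0 | 0 + (d.0)\{a,b} + a.a.(0 + 0)) ⊢ --a--▸ s1, --c--▸ s2, --d--▸ s3
  s1 = a.(0 + 0) ⊢ --a--▸ s4
  s2 = a.b.b.0 ⊢ --a--▸ s5
  s3 = 0\{a,b} ⊢ (no moves)
  s4 = 0 + 0 ⊢ (no moves)
  s5 = b.b.0 ⊢ --b--▸ s6
  s6 = b.0 ⊢ --b--▸ s7
  s7 = 0 ⊢ (no moves)
Reachable graph of Q (8 states):
  t0 = c.a.b.b.0 + (0 + 0 + 0 | 0 + (d.0)\{a,b} + a.a.(0 + 0)) ⊢ --a--▸ t1, --c--▸ t2, --d--▸ t3
  t1 = a.(0 + 0) ⊢ --a--▸ t4
  t2 = a.b.b.0 ⊢ --a--▸ t5
  t3 = 0\{a,b} ⊢ (no moves)
  t4 = 0 + 0 ⊢ (no moves)
  t5 = b.b.0 ⊢ --b--▸ t6
  t6 = b.0 ⊢ --b--▸ t7
  t7 = 0 ⊢ (no moves)
Bisimilarity quotient blocks:
  B0 = {s0, t0}
  B1 = {s3, s4, s7, t3, t4, t7}
  B2 = {s1, t1}
  B3 = {s2, t2}
  B4 = {s5, t5}
  B5 = {s6, t6}
s0 ∈ B0, t0 ∈ B0 → same block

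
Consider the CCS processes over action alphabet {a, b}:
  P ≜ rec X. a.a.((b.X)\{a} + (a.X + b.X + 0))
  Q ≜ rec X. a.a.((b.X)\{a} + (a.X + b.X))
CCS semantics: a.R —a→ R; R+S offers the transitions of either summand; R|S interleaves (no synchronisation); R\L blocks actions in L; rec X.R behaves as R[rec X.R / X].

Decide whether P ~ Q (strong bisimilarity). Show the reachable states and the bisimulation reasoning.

P ~ Q

LTS(P): 4 reachable states
  m0 = rec X. a.a.((b.X)\{a} + (a.X + b.X + 0)) → -a-> m1
  m1 = a.((b.(rec X. a.a.((b.X)\{a} + (a.X + b.X + 0))))\{a} + (a.(rec X. a.a.((b.X)\{a} + (a.X + b.X + 0))) + b.(rec X. a.a.((b.X)\{a} + (a.X + b.X + 0))) + 0)) → -a-> m2
  m2 = (b.(rec X. a.a.((b.X)\{a} + (a.X + b.X + 0))))\{a} + (a.(rec X. a.a.((b.X)\{a} + (a.X + b.X + 0))) + b.(rec X. a.a.((b.X)\{a} + (a.X + b.X + 0))) + 0) → -a-> m0, -b-> m0, -b-> m3
  m3 = (rec X. a.a.((b.X)\{a} + (a.X + b.X + 0)))\{a} → ∅
LTS(Q): 4 reachable states
  n0 = rec X. a.a.((b.X)\{a} + (a.X + b.X)) → -a-> n1
  n1 = a.((b.(rec X. a.a.((b.X)\{a} + (a.X + b.X))))\{a} + (a.(rec X. a.a.((b.X)\{a} + (a.X + b.X))) + b.(rec X. a.a.((b.X)\{a} + (a.X + b.X))))) → -a-> n2
  n2 = (b.(rec X. a.a.((b.X)\{a} + (a.X + b.X))))\{a} + (a.(rec X. a.a.((b.X)\{a} + (a.X + b.X))) + b.(rec X. a.a.((b.X)\{a} + (a.X + b.X)))) → -a-> n0, -b-> n0, -b-> n3
  n3 = (rec X. a.a.((b.X)\{a} + (a.X + b.X)))\{a} → ∅
Partition-refinement fixed point:
  B0 = {m0, n0}
  B1 = {m1, n1}
  B2 = {m2, n2}
  B3 = {m3, n3}
m0 ∈ B0, n0 ∈ B0 → same block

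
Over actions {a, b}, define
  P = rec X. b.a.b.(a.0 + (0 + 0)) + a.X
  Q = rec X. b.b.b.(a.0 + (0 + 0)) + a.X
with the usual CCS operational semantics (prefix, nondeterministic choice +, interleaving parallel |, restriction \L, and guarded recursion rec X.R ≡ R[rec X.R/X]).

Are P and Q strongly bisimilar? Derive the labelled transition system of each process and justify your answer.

P's transition system — 5 states:
  u0 = rec X. b.a.b.(a.0 + (0 + 0)) + a.X ⊢ =a=> u0, =b=> u1
  u1 = a.b.(a.0 + (0 + 0)) ⊢ =a=> u2
  u2 = b.(a.0 + (0 + 0)) ⊢ =b=> u3
  u3 = a.0 + (0 + 0) ⊢ =a=> u4
  u4 = 0 ⊢ deadlocked
Q's transition system — 5 states:
  v0 = rec X. b.b.b.(a.0 + (0 + 0)) + a.X ⊢ =a=> v0, =b=> v1
  v1 = b.b.(a.0 + (0 + 0)) ⊢ =b=> v2
  v2 = b.(a.0 + (0 + 0)) ⊢ =b=> v3
  v3 = a.0 + (0 + 0) ⊢ =a=> v4
  v4 = 0 ⊢ deadlocked
Bisimilarity quotient blocks:
  B0 = {u0}
  B1 = {u1}
  B2 = {u2, v2}
  B3 = {u3, v3}
  B4 = {u4, v4}
  B5 = {v0}
  B6 = {v1}
u0 ∈ B0, v0 ∈ B5 → different blocks

not bisimilar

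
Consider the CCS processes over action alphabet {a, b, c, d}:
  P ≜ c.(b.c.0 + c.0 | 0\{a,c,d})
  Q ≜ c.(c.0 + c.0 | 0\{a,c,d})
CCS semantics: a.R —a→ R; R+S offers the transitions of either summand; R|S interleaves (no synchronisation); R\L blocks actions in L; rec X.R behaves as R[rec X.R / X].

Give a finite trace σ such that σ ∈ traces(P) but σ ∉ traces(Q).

Reachable graph of P (5 states):
  u0 = c.(b.c.0 + c.0 | 0\{a,c,d}) | =c=> u1
  u1 = b.c.0 + c.0 | 0\{a,c,d} | =b=> u2, =c=> u3
  u2 = c.0 | =c=> u4
  u3 = 0 | 0\{a,c,d} | ∅
  u4 = 0 | ∅
Reachable graph of Q (4 states):
  v0 = c.(c.0 + c.0 | 0\{a,c,d}) | =c=> v1
  v1 = c.0 + c.0 | 0\{a,c,d} | =c=> v2, =c=> v3
  v2 = 0 | ∅
  v3 = 0 | 0\{a,c,d} | ∅
Executing cb from P (initial set {u0}):
  [1] c ⇒ {u1}
  [2] b ⇒ {u2}
  — P admits the full trace.
Executing cb from Q (initial set {v0}):
  [1] c ⇒ {v1}
  [2] b ⇒ no successor for Q

cb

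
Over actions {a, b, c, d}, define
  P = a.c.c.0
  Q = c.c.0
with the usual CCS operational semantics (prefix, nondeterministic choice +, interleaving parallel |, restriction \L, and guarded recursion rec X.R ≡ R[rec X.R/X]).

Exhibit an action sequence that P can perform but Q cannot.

LTS(P): 4 reachable states
  u0 = a.c.c.0 ⊢ —a→ u1
  u1 = c.c.0 ⊢ —c→ u2
  u2 = c.0 ⊢ —c→ u3
  u3 = 0 ⊢ ·
LTS(Q): 3 reachable states
  v0 = c.c.0 ⊢ —c→ v1
  v1 = c.0 ⊢ —c→ v2
  v2 = 0 ⊢ ·
Trace ⟨a⟩ through P, begin at {u0}:
  step 1 (a): {u1}
  — P admits the full trace.
Trace ⟨a⟩ through Q, begin at {v0}:
  step 1 (a): no successor for Q

a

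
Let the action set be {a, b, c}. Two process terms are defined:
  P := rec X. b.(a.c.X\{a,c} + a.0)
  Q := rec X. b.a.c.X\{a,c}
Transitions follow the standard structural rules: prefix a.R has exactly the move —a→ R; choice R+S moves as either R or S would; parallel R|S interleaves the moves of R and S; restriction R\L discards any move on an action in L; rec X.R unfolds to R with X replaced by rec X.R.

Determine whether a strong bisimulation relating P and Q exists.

NO

Reachable graph of P (6 states):
  s0 = rec X. b.(a.c.X\{a,c} + a.0) ⊢ ··b··> s1
  s1 = a.c.(rec X. b.(a.c.X\{a,c} + a.0))\{a,c} + a.0 ⊢ ··a··> s2, ··a··> s3
  s2 = 0 ⊢ deadlocked
  s3 = c.(rec X. b.(a.c.X\{a,c} + a.0))\{a,c} ⊢ ··c··> s4
  s4 = (rec X. b.(a.c.X\{a,c} + a.0))\{a,c} ⊢ ··b··> s5
  s5 = (a.c.(rec X. b.(a.c.X\{a,c} + a.0))\{a,c} + a.0)\{a,c} ⊢ deadlocked
Reachable graph of Q (5 states):
  t0 = rec X. b.a.c.X\{a,c} ⊢ ··b··> t1
  t1 = a.c.(rec X. b.a.c.X\{a,c})\{a,c} ⊢ ··a··> t2
  t2 = c.(rec X. b.a.c.X\{a,c})\{a,c} ⊢ ··c··> t3
  t3 = (rec X. b.a.c.X\{a,c})\{a,c} ⊢ ··b··> t4
  t4 = (a.c.(rec X. b.a.c.X\{a,c})\{a,c})\{a,c} ⊢ deadlocked
Partition-refinement fixed point:
  B0 = {s0}
  B1 = {s1}
  B2 = {s2, s5, t4}
  B3 = {s3, t2}
  B4 = {s4, t3}
  B5 = {t0}
  B6 = {t1}
s0 ∈ B0, t0 ∈ B5 → different blocks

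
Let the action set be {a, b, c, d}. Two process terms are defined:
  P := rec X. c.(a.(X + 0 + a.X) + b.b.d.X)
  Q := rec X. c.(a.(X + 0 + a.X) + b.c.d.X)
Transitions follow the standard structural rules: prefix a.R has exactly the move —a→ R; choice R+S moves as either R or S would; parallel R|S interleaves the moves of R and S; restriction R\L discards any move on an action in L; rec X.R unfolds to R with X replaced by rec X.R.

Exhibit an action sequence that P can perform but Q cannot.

cbb

P's transition system — 5 states:
  m0 = rec X. c.(a.(X + 0 + a.X) + b.b.d.X) → ··c··> m1
  m1 = a.((rec X. c.(a.(X + 0 + a.X) + b.b.d.X)) + 0 + a.(rec X. c.(a.(X + 0 + a.X) + b.b.d.X))) + b.b.d.(rec X. c.(a.(X + 0 + a.X) + b.b.d.X)) → ··a··> m2, ··b··> m3
  m2 = (rec X. c.(a.(X + 0 + a.X) + b.b.d.X)) + 0 + a.(rec X. c.(a.(X + 0 + a.X) + b.b.d.X)) → ··a··> m0, ··c··> m1
  m3 = b.d.(rec X. c.(a.(X + 0 + a.X) + b.b.d.X)) → ··b··> m4
  m4 = d.(rec X. c.(a.(X + 0 + a.X) + b.b.d.X)) → ··d··> m0
Q's transition system — 5 states:
  n0 = rec X. c.(a.(X + 0 + a.X) + b.c.d.X) → ··c··> n1
  n1 = a.((rec X. c.(a.(X + 0 + a.X) + b.c.d.X)) + 0 + a.(rec X. c.(a.(X + 0 + a.X) + b.c.d.X))) + b.c.d.(rec X. c.(a.(X + 0 + a.X) + b.c.d.X)) → ··a··> n2, ··b··> n3
  n2 = (rec X. c.(a.(X + 0 + a.X) + b.c.d.X)) + 0 + a.(rec X. c.(a.(X + 0 + a.X) + b.c.d.X)) → ··a··> n0, ··c··> n1
  n3 = c.d.(rec X. c.(a.(X + 0 + a.X) + b.c.d.X)) → ··c··> n4
  n4 = d.(rec X. c.(a.(X + 0 + a.X) + b.c.d.X)) → ··d··> n0
Trace ⟨cbb⟩ through P, begin at {m0}:
  after c @ step 1: {m1}
  after b @ step 2: {m3}
  after b @ step 3: {m4}
  ✓ P
Trace ⟨cbb⟩ through Q, begin at {n0}:
  after c @ step 1: {n1}
  after b @ step 2: {n3}
  after b @ step 3: ∅  — Q cannot continue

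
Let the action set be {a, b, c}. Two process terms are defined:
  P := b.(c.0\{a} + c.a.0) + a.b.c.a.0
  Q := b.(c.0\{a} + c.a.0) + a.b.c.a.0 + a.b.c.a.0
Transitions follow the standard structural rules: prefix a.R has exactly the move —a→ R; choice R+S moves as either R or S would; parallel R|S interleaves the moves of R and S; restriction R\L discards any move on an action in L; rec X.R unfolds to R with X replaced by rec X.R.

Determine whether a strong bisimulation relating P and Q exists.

YES

LTS(P): 7 reachable states
  p0 = b.(c.0\{a} + c.a.0) + a.b.c.a.0 has moves =a=> p1, =b=> p2
  p1 = b.c.a.0 has moves =b=> p3
  p2 = c.0\{a} + c.a.0 has moves =c=> p4, =c=> p5
  p3 = c.a.0 has moves =c=> p5
  p4 = 0\{a} has moves stopped
  p5 = a.0 has moves =a=> p6
  p6 = 0 has moves stopped
LTS(Q): 7 reachable states
  q0 = b.(c.0\{a} + c.a.0) + a.b.c.a.0 + a.b.c.a.0 has moves =a=> q1, =b=> q2
  q1 = b.c.a.0 has moves =b=> q3
  q2 = c.0\{a} + c.a.0 has moves =c=> q4, =c=> q5
  q3 = c.a.0 has moves =c=> q5
  q4 = 0\{a} has moves stopped
  q5 = a.0 has moves =a=> q6
  q6 = 0 has moves stopped
Partition-refinement fixed point:
  B0 = {p0, q0}
  B1 = {p1, q1}
  B2 = {p3, q3}
  B3 = {p5, q5}
  B4 = {p4, p6, q4, q6}
  B5 = {p2, q2}
p0 ∈ B0, q0 ∈ B0 → same block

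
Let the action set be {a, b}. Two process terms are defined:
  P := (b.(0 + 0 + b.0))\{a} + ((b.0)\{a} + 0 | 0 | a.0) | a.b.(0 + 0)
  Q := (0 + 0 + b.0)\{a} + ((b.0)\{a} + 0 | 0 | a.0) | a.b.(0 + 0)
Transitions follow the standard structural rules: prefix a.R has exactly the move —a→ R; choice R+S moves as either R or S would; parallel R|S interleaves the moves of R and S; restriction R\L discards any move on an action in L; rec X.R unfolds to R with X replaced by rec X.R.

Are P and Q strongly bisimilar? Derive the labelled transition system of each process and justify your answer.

LTS(P): 11 reachable states
  s0 = (b.(0 + 0 + b.0))\{a} + ((b.0)\{a} + 0 | 0 | a.0) | a.b.(0 + 0) :: ··a··> s1, ··a··> s2, ··b··> s3, ··b··> s4
  s1 = ((b.0)\{a} + 0 | 0 | a.0) | b.(0 + 0) :: ··a··> s5, ··b··> s6, ··b··> s7
  s2 = 0 | 0 | 0 | a.b.(0 + 0) :: ··a··> s5
  s3 = (0 + 0 + b.0)\{a} :: ··b··> s8
  s4 = 0\{a} | a.b.(0 + 0) :: ··a··> s7
  s5 = 0 | 0 | 0 | b.(0 + 0) :: ··b··> s9
  s6 = ((b.0)\{a} + 0 | 0 | a.0) | (0 + 0) :: ··a··> s9, ··b··> s10
  s7 = 0\{a} | b.(0 + 0) :: ··b··> s10
  s8 = 0\{a} :: deadlocked
  s9 = 0 | 0 | 0 | (0 + 0) :: deadlocked
  s10 = 0\{a} | (0 + 0) :: deadlocked
LTS(Q): 10 reachable states
  t0 = (0 + 0 + b.0)\{a} + ((b.0)\{a} + 0 | 0 | a.0) | a.b.(0 + 0) :: ··a··> t1, ··a··> t2, ··b··> t3, ··b··> t4
  t1 = ((b.0)\{a} + 0 | 0 | a.0) | b.(0 + 0) :: ··a··> t5, ··b··> t6, ··b··> t7
  t2 = 0 | 0 | 0 | a.b.(0 + 0) :: ··a··> t5
  t3 = 0\{a} :: deadlocked
  t4 = 0\{a} | a.b.(0 + 0) :: ··a··> t7
  t5 = 0 | 0 | 0 | b.(0 + 0) :: ··b··> t8
  t6 = ((b.0)\{a} + 0 | 0 | a.0) | (0 + 0) :: ··a··> t8, ··b··> t9
  t7 = 0\{a} | b.(0 + 0) :: ··b··> t9
  t8 = 0 | 0 | 0 | (0 + 0) :: deadlocked
  t9 = 0\{a} | (0 + 0) :: deadlocked
Partition-refinement fixed point:
  B0 = {s0}
  B1 = {s3, s5, s7, t5, t7}
  B2 = {s10, s8, s9, t3, t8, t9}
  B3 = {s2, s4, t2, t4}
  B4 = {s1, t1}
  B5 = {s6, t6}
  B6 = {t0}
s0 ∈ B0, t0 ∈ B6 → different blocks

not bisimilar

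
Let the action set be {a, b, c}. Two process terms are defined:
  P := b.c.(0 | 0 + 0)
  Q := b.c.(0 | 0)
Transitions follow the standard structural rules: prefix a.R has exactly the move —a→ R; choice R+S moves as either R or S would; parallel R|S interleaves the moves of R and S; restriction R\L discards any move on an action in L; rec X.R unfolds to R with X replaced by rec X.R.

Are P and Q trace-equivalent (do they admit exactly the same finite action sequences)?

LTS(P): 3 reachable states
  m0 = b.c.(0 | 0 + 0) has moves ··b··> m1
  m1 = c.(0 | 0 + 0) has moves ··c··> m2
  m2 = 0 | 0 + 0 has moves ·
LTS(Q): 3 reachable states
  n0 = b.c.(0 | 0) has moves ··b··> n1
  n1 = c.(0 | 0) has moves ··c··> n2
  n2 = 0 | 0 has moves ·
Bisimilarity quotient blocks:
  B0 = {m0, n0}
  B1 = {m1, n1}
  B2 = {m2, n2}
m0 ∈ B0, n0 ∈ B0 → same block
Bisimilar ⇒ trace-equivalent.

trace-equivalent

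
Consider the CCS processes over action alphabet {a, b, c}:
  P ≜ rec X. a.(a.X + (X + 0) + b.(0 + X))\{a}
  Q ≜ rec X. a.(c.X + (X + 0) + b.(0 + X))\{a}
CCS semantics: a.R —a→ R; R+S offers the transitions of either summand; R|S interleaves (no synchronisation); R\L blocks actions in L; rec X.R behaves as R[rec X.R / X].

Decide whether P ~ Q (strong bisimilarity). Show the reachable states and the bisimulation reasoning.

LTS(P): 3 reachable states
  s0 = rec X. a.(a.X + (X + 0) + b.(0 + X))\{a} has moves ··a··> s1
  s1 = (a.(rec X. a.(a.X + (X + 0) + b.(0 + X))\{a}) + ((rec X. a.(a.X + (X + 0) + b.(0 + X))\{a}) + 0) + b.(0 + (rec X. a.(a.X + (X + 0) + b.(0 + X))\{a})))\{a} has moves ··b··> s2
  s2 = (0 + (rec X. a.(a.X + (X + 0) + b.(0 + X))\{a}))\{a} has moves deadlocked
LTS(Q): 4 reachable states
  t0 = rec X. a.(c.X + (X + 0) + b.(0 + X))\{a} has moves ··a··> t1
  t1 = (c.(rec X. a.(c.X + (X + 0) + b.(0 + X))\{a}) + ((rec X. a.(c.X + (X + 0) + b.(0 + X))\{a}) + 0) + b.(0 + (rec X. a.(c.X + (X + 0) + b.(0 + X))\{a})))\{a} has moves ··b··> t2, ··c··> t3
  t2 = (0 + (rec X. a.(c.X + (X + 0) + b.(0 + X))\{a}))\{a} has moves deadlocked
  t3 = (rec X. a.(c.X + (X + 0) + b.(0 + X))\{a})\{a} has moves deadlocked
Partition-refinement fixed point:
  B0 = {s0}
  B1 = {s1}
  B2 = {s2, t2, t3}
  B3 = {t0}
  B4 = {t1}
s0 ∈ B0, t0 ∈ B3 → different blocks

not bisimilar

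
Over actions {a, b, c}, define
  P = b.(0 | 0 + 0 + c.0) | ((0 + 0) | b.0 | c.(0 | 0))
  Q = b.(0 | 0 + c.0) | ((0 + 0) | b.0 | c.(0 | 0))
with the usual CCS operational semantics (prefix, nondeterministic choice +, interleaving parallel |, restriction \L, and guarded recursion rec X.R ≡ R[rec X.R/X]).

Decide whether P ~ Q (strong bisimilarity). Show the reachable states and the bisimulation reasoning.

bisimilar

LTS(P): 12 reachable states
  p0 = b.(0 | 0 + 0 + c.0) | ((0 + 0) | b.0 | c.(0 | 0)) | ··b··> p1, ··b··> p2, ··c··> p3
  p1 = (0 | 0 + 0 + c.0) | ((0 + 0) | b.0 | c.(0 | 0)) | ··b··> p4, ··c··> p5, ··c··> p6
  p2 = b.(0 | 0 + 0 + c.0) | ((0 + 0) | 0 | c.(0 | 0)) | ··b··> p4, ··c··> p7
  p3 = b.(0 | 0 + 0 + c.0) | ((0 + 0) | b.0 | (0 | 0)) | ··b··> p5, ··b··> p7
  p4 = (0 | 0 + 0 + c.0) | ((0 + 0) | 0 | c.(0 | 0)) | ··c··> p8, ··c··> p9
  p5 = (0 | 0 + 0 + c.0) | ((0 + 0) | b.0 | (0 | 0)) | ··b··> p8, ··c··> p10
  p6 = 0 | ((0 + 0) | b.0 | c.(0 | 0)) | ··b··> p9, ··c··> p10
  p7 = b.(0 | 0 + 0 + c.0) | ((0 + 0) | 0 | (0 | 0)) | ··b··> p8
  p8 = (0 | 0 + 0 + c.0) | ((0 + 0) | 0 | (0 | 0)) | ··c··> p11
  p9 = 0 | ((0 + 0) | 0 | c.(0 | 0)) | ··c··> p11
  p10 = 0 | ((0 + 0) | b.0 | (0 | 0)) | ··b··> p11
  p11 = 0 | ((0 + 0) | 0 | (0 | 0)) | ∅
LTS(Q): 12 reachable states
  q0 = b.(0 | 0 + c.0) | ((0 + 0) | b.0 | c.(0 | 0)) | ··b··> q1, ··b··> q2, ··c··> q3
  q1 = (0 | 0 + c.0) | ((0 + 0) | b.0 | c.(0 | 0)) | ··b··> q4, ··c··> q5, ··c··> q6
  q2 = b.(0 | 0 + c.0) | ((0 + 0) | 0 | c.(0 | 0)) | ··b··> q4, ··c··> q7
  q3 = b.(0 | 0 + c.0) | ((0 + 0) | b.0 | (0 | 0)) | ··b··> q5, ··b··> q7
  q4 = (0 | 0 + c.0) | ((0 + 0) | 0 | c.(0 | 0)) | ··c··> q8, ··c··> q9
  q5 = (0 | 0 + c.0) | ((0 + 0) | b.0 | (0 | 0)) | ··b··> q8, ··c··> q10
  q6 = 0 | ((0 + 0) | b.0 | c.(0 | 0)) | ··b··> q9, ··c··> q10
  q7 = b.(0 | 0 + c.0) | ((0 + 0) | 0 | (0 | 0)) | ··b··> q8
  q8 = (0 | 0 + c.0) | ((0 + 0) | 0 | (0 | 0)) | ··c··> q11
  q9 = 0 | ((0 + 0) | 0 | c.(0 | 0)) | ··c··> q11
  q10 = 0 | ((0 + 0) | b.0 | (0 | 0)) | ··b··> q11
  q11 = 0 | ((0 + 0) | 0 | (0 | 0)) | ∅
Bisimilarity quotient blocks:
  B0 = {p0, q0}
  B1 = {p1, q1}
  B2 = {p5, p6, q5, q6}
  B3 = {p10, q10}
  B4 = {p11, q11}
  B5 = {p8, p9, q8, q9}
  B6 = {p4, q4}
  B7 = {p3, q3}
  B8 = {p7, q7}
  B9 = {p2, q2}
p0 ∈ B0, q0 ∈ B0 → same block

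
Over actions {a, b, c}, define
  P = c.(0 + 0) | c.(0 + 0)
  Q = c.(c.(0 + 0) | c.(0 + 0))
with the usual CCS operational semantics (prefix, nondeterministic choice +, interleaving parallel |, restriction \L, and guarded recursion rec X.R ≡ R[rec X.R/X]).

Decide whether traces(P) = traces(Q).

P's transition system — 4 states:
  s0 = c.(0 + 0) | c.(0 + 0) :: ··c··> s1, ··c··> s2
  s1 = (0 + 0) | c.(0 + 0) :: ··c··> s3
  s2 = c.(0 + 0) | (0 + 0) :: ··c··> s3
  s3 = (0 + 0) | (0 + 0) :: deadlocked
Q's transition system — 5 states:
  t0 = c.(c.(0 + 0) | c.(0 + 0)) :: ··c··> t1
  t1 = c.(0 + 0) | c.(0 + 0) :: ··c··> t2, ··c··> t3
  t2 = (0 + 0) | c.(0 + 0) :: ··c··> t4
  t3 = c.(0 + 0) | (0 + 0) :: ··c··> t4
  t4 = (0 + 0) | (0 + 0) :: deadlocked
Run σ = ⟨ccc⟩ on Q: start {t0}
  after c @ step 1: {t1}
  after c @ step 2: {t2, t3}
  after c @ step 3: {t4}
  ✓ Q
Run σ = ⟨ccc⟩ on P: start {s0}
  after c @ step 1: {s1, s2}
  after c @ step 2: {s3}
  after c @ step 3: ∅ (P stuck)

traces(P) ≠ traces(Q) — witness ⟨ccc⟩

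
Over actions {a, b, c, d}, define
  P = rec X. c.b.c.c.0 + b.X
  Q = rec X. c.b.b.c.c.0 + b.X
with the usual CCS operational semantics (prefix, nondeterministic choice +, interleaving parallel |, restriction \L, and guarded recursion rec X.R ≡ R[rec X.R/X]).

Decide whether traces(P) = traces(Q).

traces(P) ≠ traces(Q) — witness ⟨cbc⟩

P's transition system — 5 states:
  p0 = rec X. c.b.c.c.0 + b.X ⊢ =b=> p0, =c=> p1
  p1 = b.c.c.0 ⊢ =b=> p2
  p2 = c.c.0 ⊢ =c=> p3
  p3 = c.0 ⊢ =c=> p4
  p4 = 0 ⊢ ∅
Q's transition system — 6 states:
  q0 = rec X. c.b.b.c.c.0 + b.X ⊢ =b=> q0, =c=> q1
  q1 = b.b.c.c.0 ⊢ =b=> q2
  q2 = b.c.c.0 ⊢ =b=> q3
  q3 = c.c.0 ⊢ =c=> q4
  q4 = c.0 ⊢ =c=> q5
  q5 = 0 ⊢ ∅
Run σ = ⟨cbc⟩ on P: start {p0}
  step 1 (c): {p1}
  step 2 (b): {p2}
  step 3 (c): {p3}
  ✓ P
Run σ = ⟨cbc⟩ on Q: start {q0}
  step 1 (c): {q1}
  step 2 (b): {q2}
  step 3 (c): no successor for Q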